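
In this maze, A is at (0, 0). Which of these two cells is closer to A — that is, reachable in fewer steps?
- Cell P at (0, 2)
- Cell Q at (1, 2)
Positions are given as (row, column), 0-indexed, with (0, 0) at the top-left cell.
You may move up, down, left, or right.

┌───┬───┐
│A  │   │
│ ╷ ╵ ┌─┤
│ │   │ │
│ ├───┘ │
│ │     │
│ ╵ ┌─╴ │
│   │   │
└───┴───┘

Shortest path A → P at (0, 2): 4 steps
Shortest path A → Q at (1, 2): 3 steps

Q is closer (3 steps vs 4 steps).

Path to P:

┌───┬───┐
│A ↓│P  │
│ ╷ ╵ ┌─┤
│ │↳ ↑│ │
│ ├───┘ │
│ │     │
│ ╵ ┌─╴ │
│   │   │
└───┴───┘

Path to Q:

┌───┬───┐
│A ↓│   │
│ ╷ ╵ ┌─┤
│ │↳ Q│ │
│ ├───┘ │
│ │     │
│ ╵ ┌─╴ │
│   │   │
└───┴───┘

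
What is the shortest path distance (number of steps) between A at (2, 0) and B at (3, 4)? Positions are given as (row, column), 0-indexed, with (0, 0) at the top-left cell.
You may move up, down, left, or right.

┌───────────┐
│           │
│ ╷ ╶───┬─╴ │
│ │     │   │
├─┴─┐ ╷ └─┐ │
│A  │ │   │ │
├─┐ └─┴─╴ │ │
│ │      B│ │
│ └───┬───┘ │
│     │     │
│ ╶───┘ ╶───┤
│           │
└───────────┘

Finding path from (2, 0) to (3, 4):
Path: (2,0) → (2,1) → (3,1) → (3,2) → (3,3) → (3,4)
Distance: 5 steps

Solution:

┌───────────┐
│           │
│ ╷ ╶───┬─╴ │
│ │     │   │
├─┴─┐ ╷ └─┐ │
│A ↓│ │   │ │
├─┐ └─┴─╴ │ │
│ │↳ → → B│ │
│ └───┬───┘ │
│     │     │
│ ╶───┘ ╶───┤
│           │
└───────────┘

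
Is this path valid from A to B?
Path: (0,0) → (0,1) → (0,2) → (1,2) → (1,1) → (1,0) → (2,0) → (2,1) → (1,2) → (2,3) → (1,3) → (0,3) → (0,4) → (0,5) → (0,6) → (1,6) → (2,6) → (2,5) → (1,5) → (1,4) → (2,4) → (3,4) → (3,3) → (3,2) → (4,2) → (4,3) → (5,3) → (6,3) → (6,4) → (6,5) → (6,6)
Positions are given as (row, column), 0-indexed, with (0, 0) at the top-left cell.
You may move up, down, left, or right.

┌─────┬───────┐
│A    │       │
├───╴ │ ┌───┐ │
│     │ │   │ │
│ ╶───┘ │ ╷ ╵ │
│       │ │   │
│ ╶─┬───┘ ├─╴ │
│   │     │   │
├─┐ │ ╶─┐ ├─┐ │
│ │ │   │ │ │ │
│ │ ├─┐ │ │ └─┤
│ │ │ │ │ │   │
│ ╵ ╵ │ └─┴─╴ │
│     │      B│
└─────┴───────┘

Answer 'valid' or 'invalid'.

Checking path validity:
Result: Invalid move at step 8: cannot move from (2, 1) to (1, 2).

invalid

Correct solution:

┌─────┬───────┐
│A → ↓│↱ → → ↓│
├───╴ │ ┌───┐ │
│↓ ← ↲│↑│↓ ↰│↓│
│ ╶───┘ │ ╷ ╵ │
│↳ → → ↑│↓│↑ ↲│
│ ╶─┬───┘ ├─╴ │
│   │↓ ← ↲│   │
├─┐ │ ╶─┐ ├─┐ │
│ │ │↳ ↓│ │ │ │
│ │ ├─┐ │ │ └─┤
│ │ │ │↓│ │   │
│ ╵ ╵ │ └─┴─╴ │
│     │↳ → → B│
└─────┴───────┘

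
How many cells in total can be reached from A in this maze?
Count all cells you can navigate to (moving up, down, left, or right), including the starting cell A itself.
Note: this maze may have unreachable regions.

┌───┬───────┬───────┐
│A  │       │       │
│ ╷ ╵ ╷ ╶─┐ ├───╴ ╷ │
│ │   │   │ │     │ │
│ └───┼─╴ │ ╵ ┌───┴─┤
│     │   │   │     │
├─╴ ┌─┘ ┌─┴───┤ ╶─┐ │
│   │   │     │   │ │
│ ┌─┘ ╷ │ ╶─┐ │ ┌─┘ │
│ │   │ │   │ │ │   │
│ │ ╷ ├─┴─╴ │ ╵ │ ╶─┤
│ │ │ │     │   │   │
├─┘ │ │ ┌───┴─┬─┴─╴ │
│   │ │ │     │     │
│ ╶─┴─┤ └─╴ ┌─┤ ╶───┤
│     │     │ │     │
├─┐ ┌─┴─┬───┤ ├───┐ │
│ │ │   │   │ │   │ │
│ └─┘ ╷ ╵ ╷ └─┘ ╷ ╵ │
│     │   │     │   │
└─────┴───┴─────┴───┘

Using BFS/flood-fill to find all reachable cells from A:
Maze size: 10 × 10 = 100 total cells
55 cell(s) are walled off and cannot be reached from A.
Reachable cells: 45

Reachable region (· marks reachable cells):

┌───┬───────┬───────┐
│A ·│· · · ·│· · · ·│
│ ╷ ╵ ╷ ╶─┐ ├───╴ ╷ │
│·│· ·│· ·│·│· · ·│·│
│ └───┼─╴ │ ╵ ┌───┴─┤
│· · ·│· ·│· ·│     │
├─╴ ┌─┘ ┌─┴───┤ ╶─┐ │
│· ·│· ·│     │   │ │
│ ┌─┘ ╷ │ ╶─┐ │ ┌─┘ │
│·│· ·│·│   │ │ │   │
│ │ ╷ ├─┴─╴ │ ╵ │ ╶─┤
│·│·│·│     │   │   │
├─┘ │ │ ┌───┴─┬─┴─╴ │
│· ·│·│ │     │     │
│ ╶─┴─┤ └─╴ ┌─┤ ╶───┤
│· · ·│     │ │     │
├─┐ ┌─┴─┬───┤ ├───┐ │
│ │·│   │   │ │   │ │
│ └─┘ ╷ ╵ ╷ └─┘ ╷ ╵ │
│     │   │     │   │
└─────┴───┴─────┴───┘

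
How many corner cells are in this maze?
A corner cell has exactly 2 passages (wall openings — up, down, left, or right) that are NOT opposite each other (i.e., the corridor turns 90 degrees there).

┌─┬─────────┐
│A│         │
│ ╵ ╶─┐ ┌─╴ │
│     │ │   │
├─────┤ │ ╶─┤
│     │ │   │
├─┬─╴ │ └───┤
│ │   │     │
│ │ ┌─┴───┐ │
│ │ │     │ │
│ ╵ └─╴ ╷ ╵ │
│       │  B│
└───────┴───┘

Counting corner cells (2 non-opposite passages):
Total corners: 16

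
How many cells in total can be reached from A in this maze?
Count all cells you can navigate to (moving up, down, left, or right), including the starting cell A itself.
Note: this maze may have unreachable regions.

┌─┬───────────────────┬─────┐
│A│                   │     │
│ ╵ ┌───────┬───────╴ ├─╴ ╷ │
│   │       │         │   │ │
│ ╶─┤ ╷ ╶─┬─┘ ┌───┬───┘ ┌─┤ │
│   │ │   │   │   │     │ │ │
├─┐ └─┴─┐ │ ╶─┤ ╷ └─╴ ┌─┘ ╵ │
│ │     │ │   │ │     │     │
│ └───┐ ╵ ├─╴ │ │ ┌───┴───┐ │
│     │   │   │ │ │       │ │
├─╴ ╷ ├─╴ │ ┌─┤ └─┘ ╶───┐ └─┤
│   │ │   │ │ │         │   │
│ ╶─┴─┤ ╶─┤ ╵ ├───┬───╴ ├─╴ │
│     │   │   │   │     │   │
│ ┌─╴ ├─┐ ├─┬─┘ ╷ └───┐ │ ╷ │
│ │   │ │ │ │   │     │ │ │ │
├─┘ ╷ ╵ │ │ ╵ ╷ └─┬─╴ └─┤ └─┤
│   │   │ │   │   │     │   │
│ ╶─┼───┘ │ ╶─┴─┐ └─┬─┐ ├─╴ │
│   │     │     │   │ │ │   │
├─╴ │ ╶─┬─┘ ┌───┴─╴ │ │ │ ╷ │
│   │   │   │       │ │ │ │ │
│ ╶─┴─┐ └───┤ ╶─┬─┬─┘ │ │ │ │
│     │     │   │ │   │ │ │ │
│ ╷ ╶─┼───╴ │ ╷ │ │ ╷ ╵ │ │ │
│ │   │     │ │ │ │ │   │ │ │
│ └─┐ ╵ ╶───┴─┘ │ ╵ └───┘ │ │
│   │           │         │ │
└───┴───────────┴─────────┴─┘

Using BFS/flood-fill to find all reachable cells from A:
Maze size: 14 × 14 = 196 total cells
All cells are reachable — the maze is fully connected.
Reachable cells: 196

Reachable region (· marks reachable cells):

┌─┬───────────────────┬─────┐
│A│· · · · · · · · · ·│· · ·│
│ ╵ ┌───────┬───────╴ ├─╴ ╷ │
│· ·│· · · ·│· · · · ·│· ·│·│
│ ╶─┤ ╷ ╶─┬─┘ ┌───┬───┘ ┌─┤ │
│· ·│·│· ·│· ·│· ·│· · ·│·│·│
├─┐ └─┴─┐ │ ╶─┤ ╷ └─╴ ┌─┘ ╵ │
│·│· · ·│·│· ·│·│· · ·│· · ·│
│ └───┐ ╵ ├─╴ │ │ ┌───┴───┐ │
│· · ·│· ·│· ·│·│·│· · · ·│·│
├─╴ ╷ ├─╴ │ ┌─┤ └─┘ ╶───┐ └─┤
│· ·│·│· ·│·│·│· · · · ·│· ·│
│ ╶─┴─┤ ╶─┤ ╵ ├───┬───╴ ├─╴ │
│· · ·│· ·│· ·│· ·│· · ·│· ·│
│ ┌─╴ ├─┐ ├─┬─┘ ╷ └───┐ │ ╷ │
│·│· ·│·│·│·│· ·│· · ·│·│·│·│
├─┘ ╷ ╵ │ │ ╵ ╷ └─┬─╴ └─┤ └─┤
│· ·│· ·│·│· ·│· ·│· · ·│· ·│
│ ╶─┼───┘ │ ╶─┴─┐ └─┬─┐ ├─╴ │
│· ·│· · ·│· · ·│· ·│·│·│· ·│
├─╴ │ ╶─┬─┘ ┌───┴─╴ │ │ │ ╷ │
│· ·│· ·│· ·│· · · ·│·│·│·│·│
│ ╶─┴─┐ └───┤ ╶─┬─┬─┘ │ │ │ │
│· · ·│· · ·│· ·│·│· ·│·│·│·│
│ ╷ ╶─┼───╴ │ ╷ │ │ ╷ ╵ │ │ │
│·│· ·│· · ·│·│·│·│·│· ·│·│·│
│ └─┐ ╵ ╶───┴─┘ │ ╵ └───┘ │ │
│· ·│· · · · · ·│· · · · ·│·│
└───┴───────────┴─────────┴─┘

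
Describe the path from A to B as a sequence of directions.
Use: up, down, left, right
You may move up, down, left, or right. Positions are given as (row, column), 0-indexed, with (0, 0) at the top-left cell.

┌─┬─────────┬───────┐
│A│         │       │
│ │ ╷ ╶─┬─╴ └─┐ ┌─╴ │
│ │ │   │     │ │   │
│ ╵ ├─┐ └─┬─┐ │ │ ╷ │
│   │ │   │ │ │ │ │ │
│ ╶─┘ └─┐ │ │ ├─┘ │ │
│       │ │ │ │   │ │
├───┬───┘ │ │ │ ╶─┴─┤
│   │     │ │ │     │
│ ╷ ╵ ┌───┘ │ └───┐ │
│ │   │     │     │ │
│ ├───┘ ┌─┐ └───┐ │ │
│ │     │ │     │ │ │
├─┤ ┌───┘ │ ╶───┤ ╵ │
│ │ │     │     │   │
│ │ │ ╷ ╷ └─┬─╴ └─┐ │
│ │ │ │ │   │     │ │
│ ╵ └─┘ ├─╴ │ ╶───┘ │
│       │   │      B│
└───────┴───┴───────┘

Finding the path and converting it to directions:
Path through cells: (0,0) → (1,0) → (2,0) → (2,1) → (1,1) → (0,1) → (0,2) → (0,3) → (0,4) → (0,5) → (1,5) → (1,6) → (2,6) → (3,6) → (4,6) → (5,6) → (5,7) → (5,8) → (6,8) → (7,8) → (7,9) → (8,9) → (9,9)
Directions: down, down, right, up, up, right, right, right, right, down, right, down, down, down, down, right, right, down, down, right, down, down

Solution:

┌─┬─────────┬───────┐
│A│↱ → → → ↓│       │
│ │ ╷ ╶─┬─╴ └─┐ ┌─╴ │
│↓│↑│   │  ↳ ↓│ │   │
│ ╵ ├─┐ └─┬─┐ │ │ ╷ │
│↳ ↑│ │   │ │↓│ │ │ │
│ ╶─┘ └─┐ │ │ ├─┘ │ │
│       │ │ │↓│   │ │
├───┬───┘ │ │ │ ╶─┴─┤
│   │     │ │↓│     │
│ ╷ ╵ ┌───┘ │ └───┐ │
│ │   │     │↳ → ↓│ │
│ ├───┘ ┌─┐ └───┐ │ │
│ │     │ │     │↓│ │
├─┤ ┌───┘ │ ╶───┤ ╵ │
│ │ │     │     │↳ ↓│
│ │ │ ╷ ╷ └─┬─╴ └─┐ │
│ │ │ │ │   │     │↓│
│ ╵ └─┘ ├─╴ │ ╶───┘ │
│       │   │      B│
└───────┴───┴───────┘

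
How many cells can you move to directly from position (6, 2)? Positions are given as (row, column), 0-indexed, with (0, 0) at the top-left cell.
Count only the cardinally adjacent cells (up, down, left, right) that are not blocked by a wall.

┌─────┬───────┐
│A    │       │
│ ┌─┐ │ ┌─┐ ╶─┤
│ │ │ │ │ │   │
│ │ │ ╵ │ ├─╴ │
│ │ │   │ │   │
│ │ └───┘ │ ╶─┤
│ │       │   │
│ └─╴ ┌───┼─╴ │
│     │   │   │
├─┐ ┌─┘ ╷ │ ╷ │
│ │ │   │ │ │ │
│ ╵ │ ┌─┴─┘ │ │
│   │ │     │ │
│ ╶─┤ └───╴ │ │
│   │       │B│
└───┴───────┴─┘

Checking passable neighbors of (6, 2):
Neighbors: (5, 2), (7, 2)
Count: 2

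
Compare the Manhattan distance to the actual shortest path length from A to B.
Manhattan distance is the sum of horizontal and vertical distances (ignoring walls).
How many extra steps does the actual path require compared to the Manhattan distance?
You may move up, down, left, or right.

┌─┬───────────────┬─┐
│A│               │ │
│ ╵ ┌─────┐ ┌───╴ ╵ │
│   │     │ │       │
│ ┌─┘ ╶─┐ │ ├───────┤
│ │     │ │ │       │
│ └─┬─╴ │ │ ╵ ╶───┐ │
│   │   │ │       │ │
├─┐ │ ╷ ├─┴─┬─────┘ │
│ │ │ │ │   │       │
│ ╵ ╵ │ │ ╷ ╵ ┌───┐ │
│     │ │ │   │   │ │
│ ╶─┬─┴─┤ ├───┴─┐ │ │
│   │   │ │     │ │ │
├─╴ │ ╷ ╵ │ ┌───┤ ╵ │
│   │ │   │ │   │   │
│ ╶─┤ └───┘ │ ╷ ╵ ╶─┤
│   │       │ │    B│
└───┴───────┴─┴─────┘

Manhattan distance: |8 - 0| + |9 - 0| = 17
Actual path length: 23
Extra steps: 23 - 17 = 6

Solution:

┌─┬───────────────┬─┐
│A│↱ → → → ↓      │ │
│ ╵ ┌─────┐ ┌───╴ ╵ │
│↳ ↑│     │↓│       │
│ ┌─┘ ╶─┐ │ ├───────┤
│ │     │ │↓│↱ → → ↓│
│ └─┬─╴ │ │ ╵ ╶───┐ │
│   │   │ │↳ ↑    │↓│
├─┐ │ ╷ ├─┴─┬─────┘ │
│ │ │ │ │   │      ↓│
│ ╵ ╵ │ │ ╷ ╵ ┌───┐ │
│     │ │ │   │   │↓│
│ ╶─┬─┴─┤ ├───┴─┐ │ │
│   │   │ │     │ │↓│
├─╴ │ ╷ ╵ │ ┌───┤ ╵ │
│   │ │   │ │   │↓ ↲│
│ ╶─┤ └───┘ │ ╷ ╵ ╶─┤
│   │       │ │  ↳ B│
└───┴───────┴─┴─────┘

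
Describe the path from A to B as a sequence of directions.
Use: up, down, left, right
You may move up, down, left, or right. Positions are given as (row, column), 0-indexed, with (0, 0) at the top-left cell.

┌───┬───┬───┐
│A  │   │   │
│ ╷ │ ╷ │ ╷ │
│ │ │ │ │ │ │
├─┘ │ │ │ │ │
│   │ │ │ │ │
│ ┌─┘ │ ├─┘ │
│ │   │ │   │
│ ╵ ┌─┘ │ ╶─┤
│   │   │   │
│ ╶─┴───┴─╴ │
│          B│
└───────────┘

Finding the path and converting it to directions:
Path through cells: (0,0) → (0,1) → (1,1) → (2,1) → (2,0) → (3,0) → (4,0) → (5,0) → (5,1) → (5,2) → (5,3) → (5,4) → (5,5)
Directions: right, down, down, left, down, down, down, right, right, right, right, right

Solution:

┌───┬───┬───┐
│A ↓│   │   │
│ ╷ │ ╷ │ ╷ │
│ │↓│ │ │ │ │
├─┘ │ │ │ │ │
│↓ ↲│ │ │ │ │
│ ┌─┘ │ ├─┘ │
│↓│   │ │   │
│ ╵ ┌─┘ │ ╶─┤
│↓  │   │   │
│ ╶─┴───┴─╴ │
│↳ → → → → B│
└───────────┘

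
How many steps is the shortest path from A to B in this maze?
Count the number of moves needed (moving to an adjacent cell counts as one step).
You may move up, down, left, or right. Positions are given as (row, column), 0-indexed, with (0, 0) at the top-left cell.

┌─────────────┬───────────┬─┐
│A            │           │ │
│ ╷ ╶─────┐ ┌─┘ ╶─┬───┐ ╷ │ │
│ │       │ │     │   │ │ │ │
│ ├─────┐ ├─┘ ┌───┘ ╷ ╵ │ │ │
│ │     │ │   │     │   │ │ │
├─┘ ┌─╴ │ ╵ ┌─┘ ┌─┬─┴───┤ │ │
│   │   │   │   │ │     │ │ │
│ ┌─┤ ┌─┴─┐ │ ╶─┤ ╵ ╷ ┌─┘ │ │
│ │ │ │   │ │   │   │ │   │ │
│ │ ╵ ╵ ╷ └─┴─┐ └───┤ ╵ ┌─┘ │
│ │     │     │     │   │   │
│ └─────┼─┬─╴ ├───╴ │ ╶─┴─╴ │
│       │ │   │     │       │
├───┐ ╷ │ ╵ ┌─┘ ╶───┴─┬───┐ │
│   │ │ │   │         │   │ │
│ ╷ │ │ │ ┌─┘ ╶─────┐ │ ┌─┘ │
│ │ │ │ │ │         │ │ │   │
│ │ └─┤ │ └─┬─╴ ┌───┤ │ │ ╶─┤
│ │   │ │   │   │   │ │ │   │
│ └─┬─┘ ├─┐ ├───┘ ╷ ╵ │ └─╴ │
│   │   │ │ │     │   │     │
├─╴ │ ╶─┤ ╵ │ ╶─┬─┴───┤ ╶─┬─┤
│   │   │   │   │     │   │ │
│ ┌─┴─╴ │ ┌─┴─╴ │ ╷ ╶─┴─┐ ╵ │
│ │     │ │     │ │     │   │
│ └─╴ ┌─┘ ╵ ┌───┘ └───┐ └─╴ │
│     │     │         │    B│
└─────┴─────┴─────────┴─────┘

Using BFS to find shortest path:
Start: (0, 0), End: (13, 13)
Path found:
(0,0) → (0,1) → (1,1) → (1,2) → (1,3) → (1,4) → (2,4) → (3,4) → (3,5) → (2,5) → (2,6) → (1,6) → (1,7) → (0,7) → (0,8) → (0,9) → (0,10) → (0,11) → (0,12) → (1,12) → (2,12) → (3,12) → (4,12) → (4,11) → (5,11) → (5,10) → (6,10) → (6,11) → (6,12) → (6,13) → (7,13) → (8,13) → (8,12) → (9,12) → (9,13) → (10,13) → (10,12) → (10,11) → (11,11) → (11,12) → (12,12) → (12,13) → (13,13)
Number of steps: 42

Solution:

┌─────────────┬───────────┬─┐
│A ↓          │↱ → → → → ↓│ │
│ ╷ ╶─────┐ ┌─┘ ╶─┬───┐ ╷ │ │
│ │↳ → → ↓│ │↱ ↑  │   │ │↓│ │
│ ├─────┐ ├─┘ ┌───┘ ╷ ╵ │ │ │
│ │     │↓│↱ ↑│     │   │↓│ │
├─┘ ┌─╴ │ ╵ ┌─┘ ┌─┬─┴───┤ │ │
│   │   │↳ ↑│   │ │     │↓│ │
│ ┌─┤ ┌─┴─┐ │ ╶─┤ ╵ ╷ ┌─┘ │ │
│ │ │ │   │ │   │   │ │↓ ↲│ │
│ │ ╵ ╵ ╷ └─┴─┐ └───┤ ╵ ┌─┘ │
│ │     │     │     │↓ ↲│   │
│ └─────┼─┬─╴ ├───╴ │ ╶─┴─╴ │
│       │ │   │     │↳ → → ↓│
├───┐ ╷ │ ╵ ┌─┘ ╶───┴─┬───┐ │
│   │ │ │   │         │   │↓│
│ ╷ │ │ │ ┌─┘ ╶─────┐ │ ┌─┘ │
│ │ │ │ │ │         │ │ │↓ ↲│
│ │ └─┤ │ └─┬─╴ ┌───┤ │ │ ╶─┤
│ │   │ │   │   │   │ │ │↳ ↓│
│ └─┬─┘ ├─┐ ├───┘ ╷ ╵ │ └─╴ │
│   │   │ │ │     │   │↓ ← ↲│
├─╴ │ ╶─┤ ╵ │ ╶─┬─┴───┤ ╶─┬─┤
│   │   │   │   │     │↳ ↓│ │
│ ┌─┴─╴ │ ┌─┴─╴ │ ╷ ╶─┴─┐ ╵ │
│ │     │ │     │ │     │↳ ↓│
│ └─╴ ┌─┘ ╵ ┌───┘ └───┐ └─╴ │
│     │     │         │    B│
└─────┴─────┴─────────┴─────┘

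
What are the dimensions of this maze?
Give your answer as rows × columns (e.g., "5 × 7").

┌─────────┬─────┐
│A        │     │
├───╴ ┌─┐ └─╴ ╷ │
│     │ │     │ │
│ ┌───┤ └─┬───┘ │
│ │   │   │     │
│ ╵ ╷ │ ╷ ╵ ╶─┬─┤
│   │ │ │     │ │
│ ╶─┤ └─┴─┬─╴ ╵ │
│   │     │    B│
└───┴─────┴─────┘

Counting the maze dimensions:
Rows (vertical): 5
Columns (horizontal): 8
Dimensions: 5 × 8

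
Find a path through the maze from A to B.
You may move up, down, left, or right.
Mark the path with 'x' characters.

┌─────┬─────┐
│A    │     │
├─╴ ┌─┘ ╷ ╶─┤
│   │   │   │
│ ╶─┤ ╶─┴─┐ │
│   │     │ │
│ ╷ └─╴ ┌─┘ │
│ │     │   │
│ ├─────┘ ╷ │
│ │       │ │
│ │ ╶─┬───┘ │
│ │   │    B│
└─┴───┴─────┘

Finding the shortest path through the maze:
Path length: 20 steps
Directions: right → down → left → down → right → down → right → right → up → left → up → right → up → right → down → right → down → down → down → down

Solution:

┌─────┬─────┐
│A x  │x x  │
├─╴ ┌─┘ ╷ ╶─┤
│x x│x x│x x│
│ ╶─┤ ╶─┴─┐ │
│x x│x x  │x│
│ ╷ └─╴ ┌─┘ │
│ │x x x│  x│
│ ├─────┘ ╷ │
│ │       │x│
│ │ ╶─┬───┘ │
│ │   │    B│
└─┴───┴─────┘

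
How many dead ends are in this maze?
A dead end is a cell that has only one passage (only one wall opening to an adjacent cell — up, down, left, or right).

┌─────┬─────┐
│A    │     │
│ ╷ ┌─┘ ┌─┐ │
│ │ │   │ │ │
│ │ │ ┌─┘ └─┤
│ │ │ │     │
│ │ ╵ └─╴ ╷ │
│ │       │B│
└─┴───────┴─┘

Checking each cell for number of passages:

Dead ends found at positions:
  (0, 2)
  (1, 4)
  (1, 5)
  (2, 3)
  (3, 0)
  (3, 5)
Total dead ends: 6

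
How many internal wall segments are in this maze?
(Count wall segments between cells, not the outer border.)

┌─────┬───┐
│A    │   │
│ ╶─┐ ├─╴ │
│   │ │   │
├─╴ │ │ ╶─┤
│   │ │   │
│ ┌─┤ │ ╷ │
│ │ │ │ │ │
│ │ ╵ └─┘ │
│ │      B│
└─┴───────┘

Counting internal wall segments:
Total internal walls: 16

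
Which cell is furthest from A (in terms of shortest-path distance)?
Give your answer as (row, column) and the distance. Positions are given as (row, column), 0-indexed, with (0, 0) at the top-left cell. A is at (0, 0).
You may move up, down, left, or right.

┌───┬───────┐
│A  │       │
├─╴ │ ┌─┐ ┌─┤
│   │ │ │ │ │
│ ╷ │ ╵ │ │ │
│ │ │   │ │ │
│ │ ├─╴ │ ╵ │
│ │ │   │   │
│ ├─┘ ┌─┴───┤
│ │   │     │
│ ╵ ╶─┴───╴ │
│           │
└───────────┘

Computing BFS distances from A to all cells:
Furthest cell: (1, 5)
Distance: 24 steps

Path from A to the furthest cell:

┌───┬───────┐
│A ↓│↱ → ↓  │
├─╴ │ ┌─┐ ┌─┤
│↓ ↲│↑│ │↓│B│
│ ╷ │ ╵ │ │ │
│↓│ │↑ ↰│↓│↑│
│ │ ├─╴ │ ╵ │
│↓│ │↱ ↑│↳ ↑│
│ ├─┘ ┌─┴───┤
│↓│↱ ↑│     │
│ ╵ ╶─┴───╴ │
│↳ ↑        │
└───────────┘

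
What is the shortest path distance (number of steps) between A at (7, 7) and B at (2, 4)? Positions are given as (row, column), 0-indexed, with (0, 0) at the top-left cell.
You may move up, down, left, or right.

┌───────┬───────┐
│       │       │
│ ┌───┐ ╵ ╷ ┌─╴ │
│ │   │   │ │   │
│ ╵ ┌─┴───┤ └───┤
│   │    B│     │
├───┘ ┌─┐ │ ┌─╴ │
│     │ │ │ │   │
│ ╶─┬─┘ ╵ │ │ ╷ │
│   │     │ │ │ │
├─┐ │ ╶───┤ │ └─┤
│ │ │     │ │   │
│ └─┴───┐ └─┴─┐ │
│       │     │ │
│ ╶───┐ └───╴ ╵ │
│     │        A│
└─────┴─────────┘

Finding path from (7, 7) to (2, 4):
Path: (7,7) → (7,6) → (6,6) → (6,5) → (6,4) → (5,4) → (5,3) → (5,2) → (4,2) → (4,3) → (4,4) → (3,4) → (2,4)
Distance: 12 steps

Solution:

┌───────┬───────┐
│       │       │
│ ┌───┐ ╵ ╷ ┌─╴ │
│ │   │   │ │   │
│ ╵ ┌─┴───┤ └───┤
│   │    B│     │
├───┘ ┌─┐ │ ┌─╴ │
│     │ │↑│ │   │
│ ╶─┬─┘ ╵ │ │ ╷ │
│   │↱ → ↑│ │ │ │
├─┐ │ ╶───┤ │ └─┤
│ │ │↑ ← ↰│ │   │
│ └─┴───┐ └─┴─┐ │
│       │↑ ← ↰│ │
│ ╶───┐ └───╴ ╵ │
│     │      ↑ A│
└─────┴─────────┘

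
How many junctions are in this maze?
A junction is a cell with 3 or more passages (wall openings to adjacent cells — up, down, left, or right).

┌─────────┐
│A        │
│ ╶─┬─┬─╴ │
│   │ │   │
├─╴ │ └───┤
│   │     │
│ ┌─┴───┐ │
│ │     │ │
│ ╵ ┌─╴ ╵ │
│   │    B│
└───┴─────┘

Checking each cell for number of passages:

Junctions found (3+ passages):
  (4, 3): 3 passages
Total junctions: 1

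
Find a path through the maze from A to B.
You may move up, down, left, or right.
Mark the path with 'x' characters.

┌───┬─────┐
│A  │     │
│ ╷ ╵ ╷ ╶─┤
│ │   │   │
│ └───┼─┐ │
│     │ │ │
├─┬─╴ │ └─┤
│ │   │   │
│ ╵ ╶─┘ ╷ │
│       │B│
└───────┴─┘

Finding the shortest path through the maze:
Path length: 12 steps
Directions: down → down → right → right → down → left → down → right → right → up → right → down

Solution:

┌───┬─────┐
│A  │     │
│ ╷ ╵ ╷ ╶─┤
│x│   │   │
│ └───┼─┐ │
│x x x│ │ │
├─┬─╴ │ └─┤
│ │x x│x x│
│ ╵ ╶─┘ ╷ │
│  x x x│B│
└───────┴─┘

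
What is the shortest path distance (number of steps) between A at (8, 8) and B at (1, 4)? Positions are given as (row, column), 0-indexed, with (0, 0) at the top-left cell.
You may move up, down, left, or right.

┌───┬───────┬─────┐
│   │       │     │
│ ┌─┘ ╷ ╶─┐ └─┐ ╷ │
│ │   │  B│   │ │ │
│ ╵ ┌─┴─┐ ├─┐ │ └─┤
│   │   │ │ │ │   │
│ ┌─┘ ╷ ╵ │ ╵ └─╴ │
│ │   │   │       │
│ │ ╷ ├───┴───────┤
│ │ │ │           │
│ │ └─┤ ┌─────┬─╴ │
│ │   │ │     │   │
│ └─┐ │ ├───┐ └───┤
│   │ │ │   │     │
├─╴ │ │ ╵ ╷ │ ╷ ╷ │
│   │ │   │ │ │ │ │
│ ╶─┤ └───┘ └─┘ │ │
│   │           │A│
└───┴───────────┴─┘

Finding path from (8, 8) to (1, 4):
Path: (8,8) → (7,8) → (6,8) → (6,7) → (7,7) → (8,7) → (8,6) → (8,5) → (8,4) → (8,3) → (8,2) → (7,2) → (6,2) → (5,2) → (5,1) → (4,1) → (3,1) → (3,2) → (2,2) → (2,3) → (3,3) → (3,4) → (2,4) → (1,4)
Distance: 23 steps

Solution:

┌───┬───────┬─────┐
│   │       │     │
│ ┌─┘ ╷ ╶─┐ └─┐ ╷ │
│ │   │  B│   │ │ │
│ ╵ ┌─┴─┐ ├─┐ │ └─┤
│   │↱ ↓│↑│ │ │   │
│ ┌─┘ ╷ ╵ │ ╵ └─╴ │
│ │↱ ↑│↳ ↑│       │
│ │ ╷ ├───┴───────┤
│ │↑│ │           │
│ │ └─┤ ┌─────┬─╴ │
│ │↑ ↰│ │     │   │
│ └─┐ │ ├───┐ └───┤
│   │↑│ │   │  ↓ ↰│
├─╴ │ │ ╵ ╷ │ ╷ ╷ │
│   │↑│   │ │ │↓│↑│
│ ╶─┤ └───┘ └─┘ │ │
│   │↑ ← ← ← ← ↲│A│
└───┴───────────┴─┘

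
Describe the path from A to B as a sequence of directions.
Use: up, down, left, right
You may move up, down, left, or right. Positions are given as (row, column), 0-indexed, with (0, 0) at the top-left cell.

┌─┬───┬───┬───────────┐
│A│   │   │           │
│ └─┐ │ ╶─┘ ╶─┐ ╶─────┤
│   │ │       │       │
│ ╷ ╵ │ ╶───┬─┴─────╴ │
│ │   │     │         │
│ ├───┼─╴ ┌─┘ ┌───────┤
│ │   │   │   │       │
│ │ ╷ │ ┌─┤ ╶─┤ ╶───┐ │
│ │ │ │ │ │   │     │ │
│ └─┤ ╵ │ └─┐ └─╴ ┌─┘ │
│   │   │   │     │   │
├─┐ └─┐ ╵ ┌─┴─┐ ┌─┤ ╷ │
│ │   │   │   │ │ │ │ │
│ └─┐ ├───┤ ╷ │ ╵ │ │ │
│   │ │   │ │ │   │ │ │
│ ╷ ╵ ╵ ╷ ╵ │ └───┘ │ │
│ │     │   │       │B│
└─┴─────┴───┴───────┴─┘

Finding the path and converting it to directions:
Path through cells: (0,0) → (1,0) → (2,0) → (3,0) → (4,0) → (5,0) → (5,1) → (6,1) → (6,2) → (7,2) → (8,2) → (8,3) → (7,3) → (7,4) → (8,4) → (8,5) → (7,5) → (6,5) → (6,6) → (7,6) → (8,6) → (8,7) → (8,8) → (8,9) → (7,9) → (6,9) → (5,9) → (5,10) → (6,10) → (7,10) → (8,10)
Directions: down, down, down, down, down, right, down, right, down, down, right, up, right, down, right, up, up, right, down, down, right, right, right, up, up, up, right, down, down, down

Solution:

┌─┬───┬───┬───────────┐
│A│   │   │           │
│ └─┐ │ ╶─┘ ╶─┐ ╶─────┤
│↓  │ │       │       │
│ ╷ ╵ │ ╶───┬─┴─────╴ │
│↓│   │     │         │
│ ├───┼─╴ ┌─┘ ┌───────┤
│↓│   │   │   │       │
│ │ ╷ │ ┌─┤ ╶─┤ ╶───┐ │
│↓│ │ │ │ │   │     │ │
│ └─┤ ╵ │ └─┐ └─╴ ┌─┘ │
│↳ ↓│   │   │     │↱ ↓│
├─┐ └─┐ ╵ ┌─┴─┐ ┌─┤ ╷ │
│ │↳ ↓│   │↱ ↓│ │ │↑│↓│
│ └─┐ ├───┤ ╷ │ ╵ │ │ │
│   │↓│↱ ↓│↑│↓│   │↑│↓│
│ ╷ ╵ ╵ ╷ ╵ │ └───┘ │ │
│ │  ↳ ↑│↳ ↑│↳ → → ↑│B│
└─┴─────┴───┴───────┴─┘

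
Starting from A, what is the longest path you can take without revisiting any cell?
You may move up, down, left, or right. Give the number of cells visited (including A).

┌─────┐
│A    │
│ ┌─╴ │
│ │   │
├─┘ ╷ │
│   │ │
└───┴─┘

Finding longest simple path using DFS:
Start: (0, 0)
Longest path visits 7 cells
Path: A → right → right → down → left → down → left

Solution:

┌─────┐
│A → ↓│
│ ┌─╴ │
│ │↓ ↲│
├─┘ ╷ │
│B ↲│ │
└───┴─┘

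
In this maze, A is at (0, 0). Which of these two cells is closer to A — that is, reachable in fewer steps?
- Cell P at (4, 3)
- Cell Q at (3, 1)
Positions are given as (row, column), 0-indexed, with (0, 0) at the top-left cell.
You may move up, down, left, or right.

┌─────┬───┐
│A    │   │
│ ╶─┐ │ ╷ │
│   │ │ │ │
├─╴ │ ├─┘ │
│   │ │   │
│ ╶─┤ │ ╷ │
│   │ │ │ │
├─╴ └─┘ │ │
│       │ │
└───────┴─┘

Shortest path A → P at (4, 3): 9 steps
Shortest path A → Q at (3, 1): 6 steps

Q is closer (6 steps vs 9 steps).

Path to P:

┌─────┬───┐
│A    │   │
│ ╶─┐ │ ╷ │
│↳ ↓│ │ │ │
├─╴ │ ├─┘ │
│↓ ↲│ │   │
│ ╶─┤ │ ╷ │
│↳ ↓│ │ │ │
├─╴ └─┘ │ │
│  ↳ → P│ │
└───────┴─┘

Path to Q:

┌─────┬───┐
│A    │   │
│ ╶─┐ │ ╷ │
│↳ ↓│ │ │ │
├─╴ │ ├─┘ │
│↓ ↲│ │   │
│ ╶─┤ │ ╷ │
│↳ Q│ │ │ │
├─╴ └─┘ │ │
│       │ │
└───────┴─┘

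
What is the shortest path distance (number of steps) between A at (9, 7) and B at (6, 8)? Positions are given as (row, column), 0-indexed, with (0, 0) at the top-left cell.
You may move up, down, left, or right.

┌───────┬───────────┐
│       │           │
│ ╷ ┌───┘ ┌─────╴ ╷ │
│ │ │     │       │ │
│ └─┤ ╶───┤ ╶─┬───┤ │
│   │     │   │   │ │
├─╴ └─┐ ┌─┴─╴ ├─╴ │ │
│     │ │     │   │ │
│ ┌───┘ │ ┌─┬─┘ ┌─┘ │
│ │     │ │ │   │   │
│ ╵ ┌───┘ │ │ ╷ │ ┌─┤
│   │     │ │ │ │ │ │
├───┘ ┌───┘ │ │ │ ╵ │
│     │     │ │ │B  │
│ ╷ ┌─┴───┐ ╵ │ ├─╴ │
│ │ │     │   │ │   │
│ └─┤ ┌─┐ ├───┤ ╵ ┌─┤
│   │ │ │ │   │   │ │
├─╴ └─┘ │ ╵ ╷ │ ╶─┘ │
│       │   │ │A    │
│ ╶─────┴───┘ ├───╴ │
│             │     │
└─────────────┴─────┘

Finding path from (9, 7) to (6, 8):
Path: (9,7) → (8,7) → (8,8) → (7,8) → (7,9) → (6,9) → (6,8)
Distance: 6 steps

Solution:

┌───────┬───────────┐
│       │           │
│ ╷ ┌───┘ ┌─────╴ ╷ │
│ │ │     │       │ │
│ └─┤ ╶───┤ ╶─┬───┤ │
│   │     │   │   │ │
├─╴ └─┐ ┌─┴─╴ ├─╴ │ │
│     │ │     │   │ │
│ ┌───┘ │ ┌─┬─┘ ┌─┘ │
│ │     │ │ │   │   │
│ ╵ ┌───┘ │ │ ╷ │ ┌─┤
│   │     │ │ │ │ │ │
├───┘ ┌───┘ │ │ │ ╵ │
│     │     │ │ │B ↰│
│ ╷ ┌─┴───┐ ╵ │ ├─╴ │
│ │ │     │   │ │↱ ↑│
│ └─┤ ┌─┐ ├───┤ ╵ ┌─┤
│   │ │ │ │   │↱ ↑│ │
├─╴ └─┘ │ ╵ ╷ │ ╶─┘ │
│       │   │ │A    │
│ ╶─────┴───┘ ├───╴ │
│             │     │
└─────────────┴─────┘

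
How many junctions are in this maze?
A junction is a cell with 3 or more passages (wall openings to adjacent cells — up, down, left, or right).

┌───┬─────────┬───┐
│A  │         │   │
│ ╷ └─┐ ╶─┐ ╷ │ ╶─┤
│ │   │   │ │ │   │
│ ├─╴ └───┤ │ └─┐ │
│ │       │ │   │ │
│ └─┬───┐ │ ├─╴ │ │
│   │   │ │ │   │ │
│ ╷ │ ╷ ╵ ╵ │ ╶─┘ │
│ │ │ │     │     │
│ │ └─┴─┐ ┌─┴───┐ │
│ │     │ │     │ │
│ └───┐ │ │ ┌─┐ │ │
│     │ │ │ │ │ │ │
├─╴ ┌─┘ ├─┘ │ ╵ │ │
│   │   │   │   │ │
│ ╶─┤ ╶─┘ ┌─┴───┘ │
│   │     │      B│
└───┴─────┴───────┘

Checking each cell for number of passages:

Junctions found (3+ passages):
  (0, 3): 3 passages
  (0, 5): 3 passages
  (2, 2): 3 passages
  (3, 0): 3 passages
  (4, 4): 4 passages
  (4, 8): 3 passages
  (6, 1): 3 passages
Total junctions: 7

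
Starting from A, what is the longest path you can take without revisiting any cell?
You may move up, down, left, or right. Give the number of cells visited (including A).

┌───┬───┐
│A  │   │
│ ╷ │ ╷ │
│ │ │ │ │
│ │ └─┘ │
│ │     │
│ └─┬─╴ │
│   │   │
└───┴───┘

Finding longest simple path using DFS:
Start: (0, 0)
Longest path visits 10 cells
Path: A → right → down → down → right → right → up → up → left → down

Solution:

┌───┬───┐
│A ↓│↓ ↰│
│ ╷ │ ╷ │
│ │↓│B│↑│
│ │ └─┘ │
│ │↳ → ↑│
│ └─┬─╴ │
│   │   │
└───┴───┘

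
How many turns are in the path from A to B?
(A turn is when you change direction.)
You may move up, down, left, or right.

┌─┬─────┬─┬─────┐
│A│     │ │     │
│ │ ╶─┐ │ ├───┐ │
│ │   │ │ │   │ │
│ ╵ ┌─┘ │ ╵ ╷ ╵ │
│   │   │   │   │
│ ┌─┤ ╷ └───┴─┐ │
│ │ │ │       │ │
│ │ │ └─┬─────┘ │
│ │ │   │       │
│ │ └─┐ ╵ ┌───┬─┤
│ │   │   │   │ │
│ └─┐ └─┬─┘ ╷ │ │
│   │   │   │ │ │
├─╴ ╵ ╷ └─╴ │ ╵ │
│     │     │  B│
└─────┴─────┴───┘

Directions: down, down, down, down, down, down, right, down, right, up, right, down, right, right, up, up, right, down, down, right
Number of turns: 11

Solution:

┌─┬─────┬─┬─────┐
│A│     │ │     │
│ │ ╶─┐ │ ├───┐ │
│↓│   │ │ │   │ │
│ ╵ ┌─┘ │ ╵ ╷ ╵ │
│↓  │   │   │   │
│ ┌─┤ ╷ └───┴─┐ │
│↓│ │ │       │ │
│ │ │ └─┬─────┘ │
│↓│ │   │       │
│ │ └─┐ ╵ ┌───┬─┤
│↓│   │   │↱ ↓│ │
│ └─┐ └─┬─┘ ╷ │ │
│↳ ↓│↱ ↓│  ↑│↓│ │
├─╴ ╵ ╷ └─╴ │ ╵ │
│  ↳ ↑│↳ → ↑│↳ B│
└─────┴─────┴───┘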